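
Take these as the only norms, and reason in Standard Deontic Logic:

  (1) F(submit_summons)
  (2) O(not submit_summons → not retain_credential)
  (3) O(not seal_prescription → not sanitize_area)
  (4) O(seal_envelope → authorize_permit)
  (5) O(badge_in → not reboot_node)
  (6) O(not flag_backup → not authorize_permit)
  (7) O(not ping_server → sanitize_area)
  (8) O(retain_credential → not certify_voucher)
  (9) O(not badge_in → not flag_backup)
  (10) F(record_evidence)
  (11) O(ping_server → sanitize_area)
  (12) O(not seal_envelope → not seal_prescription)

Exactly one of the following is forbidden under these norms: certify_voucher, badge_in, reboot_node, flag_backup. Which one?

By case analysis on not ping_server: premise 7 gives O(not ping_server → sanitize_area) and premise 11 gives O(ping_server → sanitize_area), so O(sanitize_area) either way.
Premise 3, O(not seal_prescription → not sanitize_area), contraposes to O(sanitize_area → seal_prescription); with O(sanitize_area) we get O(seal_prescription).
Premise 12 is O(not seal_envelope → not seal_prescription); contrapositively O(seal_prescription → seal_envelope). Since O(seal_prescription) holds, K gives O(seal_envelope).
Applying K to premise 4 (O(seal_envelope → authorize_permit)) and O(seal_envelope) yields O(authorize_permit).
The contrapositive of premise 6 (O(not flag_backup → not authorize_permit)) is O(authorize_permit → flag_backup), and O(authorize_permit) is already established, so O(flag_backup).
Premise 9 is O(not badge_in → not flag_backup); contrapositively O(flag_backup → badge_in). Since O(flag_backup) holds, K gives O(badge_in).
Premise 5 is O(badge_in → not reboot_node); since O(badge_in), deontic closure gives O(not reboot_node).
So O(not reboot_node) holds, i.e. reboot_node is forbidden. None of the other listed options is forbidden under the premises.

reboot_node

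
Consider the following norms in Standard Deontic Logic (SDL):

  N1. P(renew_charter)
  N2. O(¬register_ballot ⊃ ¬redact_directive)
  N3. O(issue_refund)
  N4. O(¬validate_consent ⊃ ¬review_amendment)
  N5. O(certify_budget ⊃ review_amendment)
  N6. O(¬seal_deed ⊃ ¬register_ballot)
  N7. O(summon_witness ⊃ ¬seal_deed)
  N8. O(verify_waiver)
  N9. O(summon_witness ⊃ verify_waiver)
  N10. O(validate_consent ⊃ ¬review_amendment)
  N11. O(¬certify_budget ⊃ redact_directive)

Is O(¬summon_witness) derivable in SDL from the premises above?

By case analysis on validate_consent: premise 10 gives O(validate_consent ⊃ ¬review_amendment) and premise 4 gives O(¬validate_consent ⊃ ¬review_amendment), so O(¬review_amendment) either way.
Premise 5, O(certify_budget ⊃ review_amendment), contraposes to O(¬review_amendment ⊃ ¬certify_budget); with O(¬review_amendment) we get O(¬certify_budget).
Premise 11 is O(¬certify_budget ⊃ redact_directive); since O(¬certify_budget), deontic closure gives O(redact_directive).
Premise 2, O(¬register_ballot ⊃ ¬redact_directive), contraposes to O(redact_directive ⊃ register_ballot); with O(redact_directive) we get O(register_ballot).
Premise 6, O(¬seal_deed ⊃ ¬register_ballot), contraposes to O(register_ballot ⊃ seal_deed); with O(register_ballot) we get O(seal_deed).
The contrapositive of premise 7 (O(summon_witness ⊃ ¬seal_deed)) is O(seal_deed ⊃ ¬summon_witness), and O(seal_deed) is already established, so O(¬summon_witness).
Premises 1, 3, 8, 9 do not contribute to this derivation.
So O(¬summon_witness) follows.

Yes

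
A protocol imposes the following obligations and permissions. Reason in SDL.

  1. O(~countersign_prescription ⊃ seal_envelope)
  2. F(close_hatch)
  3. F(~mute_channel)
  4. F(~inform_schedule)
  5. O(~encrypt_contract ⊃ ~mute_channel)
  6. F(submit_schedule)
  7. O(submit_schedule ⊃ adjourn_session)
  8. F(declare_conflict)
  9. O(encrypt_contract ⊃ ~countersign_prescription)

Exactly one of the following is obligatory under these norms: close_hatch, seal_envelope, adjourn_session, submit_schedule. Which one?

Premise 3 is F(~mute_channel), i.e. O(mute_channel).
Premise 5, O(~encrypt_contract ⊃ ~mute_channel), contraposes to O(mute_channel ⊃ encrypt_contract); with O(mute_channel) we get O(encrypt_contract).
With premise 9, O(encrypt_contract ⊃ ~countersign_prescription), the K-axiom yields O(~countersign_prescription).
With premise 1, O(~countersign_prescription ⊃ seal_envelope), the K-axiom yields O(seal_envelope).
So O(seal_envelope) holds — seal_envelope is obligatory. None of the other listed options is made obligatory by any chain of premises.

seal_envelope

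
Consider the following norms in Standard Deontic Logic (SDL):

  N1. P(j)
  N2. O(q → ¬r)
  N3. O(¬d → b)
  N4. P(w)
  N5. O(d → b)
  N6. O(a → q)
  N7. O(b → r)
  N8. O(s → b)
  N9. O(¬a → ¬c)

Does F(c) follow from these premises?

Yes

Premises 5 and 3 are O(d → b) and O(¬d → b); every ideal world satisfies d or ¬d, so in either case b holds — hence O(b).
With premise 7, O(b → r), the K-axiom yields O(r).
Premise 2, O(q → ¬r), contraposes to O(r → ¬q); with O(r) we get O(¬q).
Premise 6, O(a → q), contraposes to O(¬q → ¬a); with O(¬q) we get O(¬a).
Premise 9 is O(¬a → ¬c); since O(¬a), deontic closure gives O(¬c).
Premises 1, 4, 8 do not contribute to this derivation.
So O(¬c) holds, i.e. F(c). The claim follows.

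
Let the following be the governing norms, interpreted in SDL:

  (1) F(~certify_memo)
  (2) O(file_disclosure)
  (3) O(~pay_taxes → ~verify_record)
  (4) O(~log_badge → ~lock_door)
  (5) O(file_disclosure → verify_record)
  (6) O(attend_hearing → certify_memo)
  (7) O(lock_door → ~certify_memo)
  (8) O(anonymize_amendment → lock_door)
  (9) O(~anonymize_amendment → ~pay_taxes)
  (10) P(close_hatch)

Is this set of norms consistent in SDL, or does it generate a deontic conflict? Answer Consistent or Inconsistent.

F(~certify_memo) at premise 1 means O(certify_memo).
The contrapositive of premise 7 (O(lock_door → ~certify_memo)) is O(certify_memo → ~lock_door), and O(certify_memo) is already established, so O(~lock_door).
The contrapositive of premise 8 (O(anonymize_amendment → lock_door)) is O(~lock_door → ~anonymize_amendment), and O(~lock_door) is already established, so O(~anonymize_amendment).
Premise 9 is O(~anonymize_amendment → ~pay_taxes); since O(~anonymize_amendment), deontic closure gives O(~pay_taxes).
With premise 3, O(~pay_taxes → ~verify_record), the K-axiom yields O(~verify_record).
Premise 5 is O(file_disclosure → verify_record); contrapositively O(~verify_record → ~file_disclosure). Since O(~verify_record) holds, K gives O(~file_disclosure).
However, premise 2 gives O(file_disclosure).
We now have both O(~file_disclosure) and O(file_disclosure) — file_disclosure is simultaneously obligatory and forbidden, violating the D-axiom.

Inconsistent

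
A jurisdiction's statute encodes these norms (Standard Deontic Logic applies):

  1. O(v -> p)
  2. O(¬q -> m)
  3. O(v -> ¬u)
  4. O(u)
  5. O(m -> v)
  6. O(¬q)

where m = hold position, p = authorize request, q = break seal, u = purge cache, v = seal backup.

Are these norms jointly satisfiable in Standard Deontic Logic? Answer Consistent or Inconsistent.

From premise 4 we have O(u).
The contrapositive of premise 3 (O(v -> ¬u)) is O(u -> ¬v), and O(u) is already established, so O(¬v).
Premise 5, O(m -> v), contraposes to O(¬v -> ¬m); with O(¬v) we get O(¬m).
Premise 2 is O(¬q -> m); contrapositively O(¬m -> q). Since O(¬m) holds, K gives O(q).
However, premise 6 gives O(¬q).
We now have both O(q) and O(¬q) — q is simultaneously obligatory and forbidden, violating the D-axiom.

Inconsistent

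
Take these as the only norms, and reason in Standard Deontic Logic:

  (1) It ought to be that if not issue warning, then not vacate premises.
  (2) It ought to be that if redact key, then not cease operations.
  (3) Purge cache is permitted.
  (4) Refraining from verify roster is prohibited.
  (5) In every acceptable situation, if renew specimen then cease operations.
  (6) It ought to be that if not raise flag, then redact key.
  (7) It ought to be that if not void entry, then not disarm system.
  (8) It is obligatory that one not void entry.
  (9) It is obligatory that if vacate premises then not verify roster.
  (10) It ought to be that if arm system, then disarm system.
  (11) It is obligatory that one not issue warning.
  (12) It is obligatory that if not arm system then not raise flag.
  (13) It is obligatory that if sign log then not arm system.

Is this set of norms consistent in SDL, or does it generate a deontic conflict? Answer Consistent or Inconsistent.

Premise 9 is O(vacate_premises → ¬verify_roster), but O(vacate_premises) is not derivable from the premises, so it does not yield O(¬verify_roster).
So O(¬verify_roster) is not derivable, and the apparent clash with O(verify_roster) does not arise.
A world satisfying every obligation exists (e.g. arm_system=false, cease_operations=false, disarm_system=false, issue_warning=false, purge_cache=false, raise_flag=false, redact_key=true, renew_specimen=false, sign_log=false, vacate_premises=false, verify_roster=true, void_entry=false); no atom is both obligatory and forbidden, so the set is consistent.

Consistent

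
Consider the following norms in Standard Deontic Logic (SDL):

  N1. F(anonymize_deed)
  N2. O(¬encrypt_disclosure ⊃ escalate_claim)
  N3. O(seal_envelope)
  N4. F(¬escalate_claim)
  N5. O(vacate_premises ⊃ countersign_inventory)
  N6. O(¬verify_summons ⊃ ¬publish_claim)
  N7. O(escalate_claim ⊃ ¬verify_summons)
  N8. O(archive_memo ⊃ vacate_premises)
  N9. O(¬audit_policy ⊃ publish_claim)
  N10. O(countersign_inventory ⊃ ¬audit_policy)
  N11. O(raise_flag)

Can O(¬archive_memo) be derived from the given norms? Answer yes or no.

Yes

Premise 4, F(¬escalate_claim), is equivalent to O(escalate_claim).
Applying K to premise 7 (O(escalate_claim ⊃ ¬verify_summons)) and O(escalate_claim) yields O(¬verify_summons).
Premise 6 is O(¬verify_summons ⊃ ¬publish_claim); since O(¬verify_summons), deontic closure gives O(¬publish_claim).
Premise 9, O(¬audit_policy ⊃ publish_claim), contraposes to O(¬publish_claim ⊃ audit_policy); with O(¬publish_claim) we get O(audit_policy).
Premise 10 is O(countersign_inventory ⊃ ¬audit_policy); contrapositively O(audit_policy ⊃ ¬countersign_inventory). Since O(audit_policy) holds, K gives O(¬countersign_inventory).
Premise 5 is O(vacate_premises ⊃ countersign_inventory); contrapositively O(¬countersign_inventory ⊃ ¬vacate_premises). Since O(¬countersign_inventory) holds, K gives O(¬vacate_premises).
The contrapositive of premise 8 (O(archive_memo ⊃ vacate_premises)) is O(¬vacate_premises ⊃ ¬archive_memo), and O(¬vacate_premises) is already established, so O(¬archive_memo).
Premises 1, 2, 3, 11 do not contribute to this derivation.
So O(¬archive_memo) follows.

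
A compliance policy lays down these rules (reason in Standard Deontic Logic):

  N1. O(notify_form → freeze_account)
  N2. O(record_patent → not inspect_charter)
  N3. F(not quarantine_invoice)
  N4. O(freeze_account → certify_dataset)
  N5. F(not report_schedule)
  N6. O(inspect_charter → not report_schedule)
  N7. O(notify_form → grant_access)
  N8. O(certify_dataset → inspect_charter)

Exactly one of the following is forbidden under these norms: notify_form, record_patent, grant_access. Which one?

notify_form

Premise 5, F(not report_schedule), is equivalent to O(report_schedule).
Premise 6 is O(inspect_charter → not report_schedule); contrapositively O(report_schedule → not inspect_charter). Since O(report_schedule) holds, K gives O(not inspect_charter).
Premise 8 is O(certify_dataset → inspect_charter); contrapositively O(not inspect_charter → not certify_dataset). Since O(not inspect_charter) holds, K gives O(not certify_dataset).
Premise 4 is O(freeze_account → certify_dataset); contrapositively O(not certify_dataset → not freeze_account). Since O(not certify_dataset) holds, K gives O(not freeze_account).
Premise 1 is O(notify_form → freeze_account); contrapositively O(not freeze_account → not notify_form). Since O(not freeze_account) holds, K gives O(not notify_form).
So O(not notify_form) holds, i.e. notify_form is forbidden. None of the other listed options is forbidden under the premises.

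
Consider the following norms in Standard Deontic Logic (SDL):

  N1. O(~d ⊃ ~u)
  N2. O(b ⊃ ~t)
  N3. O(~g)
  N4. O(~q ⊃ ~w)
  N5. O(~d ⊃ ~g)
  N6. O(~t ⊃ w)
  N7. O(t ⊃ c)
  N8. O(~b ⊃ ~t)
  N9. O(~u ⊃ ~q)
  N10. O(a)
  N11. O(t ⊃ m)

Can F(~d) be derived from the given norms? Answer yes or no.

Premises 8 and 2 cover both cases: O(~b ⊃ ~t) and O(b ⊃ ~t). Since ~b ∨ b is a tautology, O(~t) follows.
From O(~t) and premise 6, O(~t ⊃ w), we obtain O(w).
Premise 4 is O(~q ⊃ ~w); contrapositively O(w ⊃ q). Since O(w) holds, K gives O(q).
The contrapositive of premise 9 (O(~u ⊃ ~q)) is O(q ⊃ u), and O(q) is already established, so O(u).
The contrapositive of premise 1 (O(~d ⊃ ~u)) is O(u ⊃ d), and O(u) is already established, so O(d).
Premises 3, 5, 7, 10, 11 do not contribute to this derivation.
So O(d) holds, i.e. F(~d). The claim follows.

Yes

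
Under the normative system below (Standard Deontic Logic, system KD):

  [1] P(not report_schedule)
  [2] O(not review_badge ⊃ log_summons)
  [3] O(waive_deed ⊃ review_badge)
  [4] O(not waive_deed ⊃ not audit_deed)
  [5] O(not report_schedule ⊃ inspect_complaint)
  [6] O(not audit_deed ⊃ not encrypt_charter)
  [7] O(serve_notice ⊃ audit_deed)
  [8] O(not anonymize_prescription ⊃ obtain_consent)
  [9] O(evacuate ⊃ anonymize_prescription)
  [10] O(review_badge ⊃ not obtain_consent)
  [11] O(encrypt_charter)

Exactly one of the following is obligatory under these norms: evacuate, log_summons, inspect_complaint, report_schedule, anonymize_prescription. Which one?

anonymize_prescription

Premise 11 states O(encrypt_charter) outright.
Premise 6, O(not audit_deed ⊃ not encrypt_charter), contraposes to O(encrypt_charter ⊃ audit_deed); with O(encrypt_charter) we get O(audit_deed).
Premise 4, O(not waive_deed ⊃ not audit_deed), contraposes to O(audit_deed ⊃ waive_deed); with O(audit_deed) we get O(waive_deed).
From O(waive_deed) and premise 3, O(waive_deed ⊃ review_badge), we obtain O(review_badge).
With premise 10, O(review_badge ⊃ not obtain_consent), the K-axiom yields O(not obtain_consent).
Premise 8 is O(not anonymize_prescription ⊃ obtain_consent); contrapositively O(not obtain_consent ⊃ anonymize_prescription). Since O(not obtain_consent) holds, K gives O(anonymize_prescription).
So O(anonymize_prescription) holds — anonymize_prescription is obligatory. None of the other listed options is made obligatory by any chain of premises.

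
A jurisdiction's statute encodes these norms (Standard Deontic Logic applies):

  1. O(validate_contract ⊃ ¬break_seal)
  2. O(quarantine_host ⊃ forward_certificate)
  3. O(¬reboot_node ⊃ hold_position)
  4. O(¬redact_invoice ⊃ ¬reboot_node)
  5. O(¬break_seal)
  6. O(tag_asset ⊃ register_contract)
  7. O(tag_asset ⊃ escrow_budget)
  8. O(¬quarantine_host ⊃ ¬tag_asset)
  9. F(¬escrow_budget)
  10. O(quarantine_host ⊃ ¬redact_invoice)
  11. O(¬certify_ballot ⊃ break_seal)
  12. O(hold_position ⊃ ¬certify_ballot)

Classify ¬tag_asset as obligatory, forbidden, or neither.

Premise 5 states O(¬break_seal) outright.
Premise 11 is O(¬certify_ballot ⊃ break_seal); contrapositively O(¬break_seal ⊃ certify_ballot). Since O(¬break_seal) holds, K gives O(certify_ballot).
The contrapositive of premise 12 (O(hold_position ⊃ ¬certify_ballot)) is O(certify_ballot ⊃ ¬hold_position), and O(certify_ballot) is already established, so O(¬hold_position).
The contrapositive of premise 3 (O(¬reboot_node ⊃ hold_position)) is O(¬hold_position ⊃ reboot_node), and O(¬hold_position) is already established, so O(reboot_node).
Premise 4 is O(¬redact_invoice ⊃ ¬reboot_node); contrapositively O(reboot_node ⊃ redact_invoice). Since O(reboot_node) holds, K gives O(redact_invoice).
Premise 10 is O(quarantine_host ⊃ ¬redact_invoice); contrapositively O(redact_invoice ⊃ ¬quarantine_host). Since O(redact_invoice) holds, K gives O(¬quarantine_host).
Premise 8 is O(¬quarantine_host ⊃ ¬tag_asset); since O(¬quarantine_host), deontic closure gives O(¬tag_asset).
Premises 1, 2, 6, 7, 9 do not contribute to this derivation.
Hence ¬tag_asset is obligatory.

Obligatory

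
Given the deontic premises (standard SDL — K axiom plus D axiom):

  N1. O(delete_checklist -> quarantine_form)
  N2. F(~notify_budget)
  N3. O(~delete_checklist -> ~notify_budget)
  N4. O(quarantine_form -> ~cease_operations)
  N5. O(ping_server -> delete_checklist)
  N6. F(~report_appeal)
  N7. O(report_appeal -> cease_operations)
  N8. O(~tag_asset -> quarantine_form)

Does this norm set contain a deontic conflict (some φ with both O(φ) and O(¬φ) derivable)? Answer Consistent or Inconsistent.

Inconsistent

F(~notify_budget) at premise 2 means O(notify_budget).
The contrapositive of premise 3 (O(~delete_checklist -> ~notify_budget)) is O(notify_budget -> delete_checklist), and O(notify_budget) is already established, so O(delete_checklist).
Premise 1 is O(delete_checklist -> quarantine_form); since O(delete_checklist), deontic closure gives O(quarantine_form).
Applying K to premise 4 (O(quarantine_form -> ~cease_operations)) and O(quarantine_form) yields O(~cease_operations).
Premise 7 is O(report_appeal -> cease_operations); contrapositively O(~cease_operations -> ~report_appeal). Since O(~cease_operations) holds, K gives O(~report_appeal).
Yet premise 6 is F(~report_appeal), i.e. O(report_appeal).
We now have both O(~report_appeal) and O(report_appeal) — report_appeal is simultaneously obligatory and forbidden, violating the D-axiom.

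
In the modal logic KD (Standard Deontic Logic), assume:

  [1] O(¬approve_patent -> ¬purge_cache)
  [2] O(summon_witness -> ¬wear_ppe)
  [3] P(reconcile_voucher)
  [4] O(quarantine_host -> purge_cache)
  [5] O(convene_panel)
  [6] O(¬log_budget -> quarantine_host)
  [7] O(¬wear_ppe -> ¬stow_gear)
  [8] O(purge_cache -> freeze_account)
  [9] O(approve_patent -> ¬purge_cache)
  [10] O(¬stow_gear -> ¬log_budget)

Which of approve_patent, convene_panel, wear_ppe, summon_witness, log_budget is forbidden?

Premises 9 and 1 cover both cases: O(approve_patent -> ¬purge_cache) and O(¬approve_patent -> ¬purge_cache). Since approve_patent ∨ ¬approve_patent is a tautology, O(¬purge_cache) follows.
Premise 4, O(quarantine_host -> purge_cache), contraposes to O(¬purge_cache -> ¬quarantine_host); with O(¬purge_cache) we get O(¬quarantine_host).
Premise 6, O(¬log_budget -> quarantine_host), contraposes to O(¬quarantine_host -> log_budget); with O(¬quarantine_host) we get O(log_budget).
Premise 10 is O(¬stow_gear -> ¬log_budget); contrapositively O(log_budget -> stow_gear). Since O(log_budget) holds, K gives O(stow_gear).
Premise 7, O(¬wear_ppe -> ¬stow_gear), contraposes to O(stow_gear -> wear_ppe); with O(stow_gear) we get O(wear_ppe).
Premise 2, O(summon_witness -> ¬wear_ppe), contraposes to O(wear_ppe -> ¬summon_witness); with O(wear_ppe) we get O(¬summon_witness).
So O(¬summon_witness) holds, i.e. summon_witness is forbidden. None of the other listed options is forbidden under the premises.

summon_witness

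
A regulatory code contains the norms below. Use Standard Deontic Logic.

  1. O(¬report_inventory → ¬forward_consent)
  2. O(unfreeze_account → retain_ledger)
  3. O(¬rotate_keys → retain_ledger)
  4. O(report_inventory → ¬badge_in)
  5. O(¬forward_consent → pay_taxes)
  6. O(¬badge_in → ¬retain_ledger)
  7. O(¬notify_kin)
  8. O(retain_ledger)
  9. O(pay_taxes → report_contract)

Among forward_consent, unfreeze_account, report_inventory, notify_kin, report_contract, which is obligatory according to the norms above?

report_contract

Premise 8 states O(retain_ledger) outright.
Premise 6, O(¬badge_in → ¬retain_ledger), contraposes to O(retain_ledger → badge_in); with O(retain_ledger) we get O(badge_in).
The contrapositive of premise 4 (O(report_inventory → ¬badge_in)) is O(badge_in → ¬report_inventory), and O(badge_in) is already established, so O(¬report_inventory).
From O(¬report_inventory) and premise 1, O(¬report_inventory → ¬forward_consent), we obtain O(¬forward_consent).
Premise 5 is O(¬forward_consent → pay_taxes); since O(¬forward_consent), deontic closure gives O(pay_taxes).
Applying K to premise 9 (O(pay_taxes → report_contract)) and O(pay_taxes) yields O(report_contract).
So O(report_contract) holds — report_contract is obligatory. None of the other listed options is made obligatory by any chain of premises.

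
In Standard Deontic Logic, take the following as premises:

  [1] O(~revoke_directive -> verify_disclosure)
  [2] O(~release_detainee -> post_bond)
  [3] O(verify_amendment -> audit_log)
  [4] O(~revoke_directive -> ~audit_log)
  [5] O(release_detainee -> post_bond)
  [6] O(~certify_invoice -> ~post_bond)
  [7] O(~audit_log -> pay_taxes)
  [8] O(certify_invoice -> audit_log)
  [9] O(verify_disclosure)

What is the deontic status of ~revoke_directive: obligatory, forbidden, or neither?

Premises 5 and 2 are O(release_detainee -> post_bond) and O(~release_detainee -> post_bond); every ideal world satisfies release_detainee or ~release_detainee, so in either case post_bond holds — hence O(post_bond).
Premise 6, O(~certify_invoice -> ~post_bond), contraposes to O(post_bond -> certify_invoice); with O(post_bond) we get O(certify_invoice).
Applying K to premise 8 (O(certify_invoice -> audit_log)) and O(certify_invoice) yields O(audit_log).
Premise 4 is O(~revoke_directive -> ~audit_log); contrapositively O(audit_log -> revoke_directive). Since O(audit_log) holds, K gives O(revoke_directive).
Premises 1, 3, 7, 9 do not contribute to this derivation.
Thus O(revoke_directive), which is F(~revoke_directive): ~revoke_directive is forbidden.

Forbidden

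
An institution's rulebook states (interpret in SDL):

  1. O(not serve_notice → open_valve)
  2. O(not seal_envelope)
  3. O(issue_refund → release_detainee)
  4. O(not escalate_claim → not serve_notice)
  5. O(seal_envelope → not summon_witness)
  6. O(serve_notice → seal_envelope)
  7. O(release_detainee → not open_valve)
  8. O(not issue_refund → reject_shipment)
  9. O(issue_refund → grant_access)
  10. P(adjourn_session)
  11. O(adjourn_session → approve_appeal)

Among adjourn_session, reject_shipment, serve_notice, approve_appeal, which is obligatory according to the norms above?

From premise 2 we have O(not seal_envelope).
Premise 6, O(serve_notice → seal_envelope), contraposes to O(not seal_envelope → not serve_notice); with O(not seal_envelope) we get O(not serve_notice).
From O(not serve_notice) and premise 1, O(not serve_notice → open_valve), we obtain O(open_valve).
Premise 7 is O(release_detainee → not open_valve); contrapositively O(open_valve → not release_detainee). Since O(open_valve) holds, K gives O(not release_detainee).
Premise 3 is O(issue_refund → release_detainee); contrapositively O(not release_detainee → not issue_refund). Since O(not release_detainee) holds, K gives O(not issue_refund).
Applying K to premise 8 (O(not issue_refund → reject_shipment)) and O(not issue_refund) yields O(reject_shipment).
So O(reject_shipment) holds — reject_shipment is obligatory. None of the other listed options is made obligatory by any chain of premises.

reject_shipment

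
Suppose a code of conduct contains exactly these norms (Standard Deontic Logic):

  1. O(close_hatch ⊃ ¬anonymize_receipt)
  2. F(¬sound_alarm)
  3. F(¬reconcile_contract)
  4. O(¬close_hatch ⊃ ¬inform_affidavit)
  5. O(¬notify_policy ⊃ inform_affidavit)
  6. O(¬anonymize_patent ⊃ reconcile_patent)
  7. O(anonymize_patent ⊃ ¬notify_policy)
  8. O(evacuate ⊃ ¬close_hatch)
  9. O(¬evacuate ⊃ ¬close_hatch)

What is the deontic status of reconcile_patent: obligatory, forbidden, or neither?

Obligatory

Premises 8 and 9 cover both cases: O(evacuate ⊃ ¬close_hatch) and O(¬evacuate ⊃ ¬close_hatch). Since evacuate ∨ ¬evacuate is a tautology, O(¬close_hatch) follows.
With premise 4, O(¬close_hatch ⊃ ¬inform_affidavit), the K-axiom yields O(¬inform_affidavit).
Premise 5 is O(¬notify_policy ⊃ inform_affidavit); contrapositively O(¬inform_affidavit ⊃ notify_policy). Since O(¬inform_affidavit) holds, K gives O(notify_policy).
The contrapositive of premise 7 (O(anonymize_patent ⊃ ¬notify_policy)) is O(notify_policy ⊃ ¬anonymize_patent), and O(notify_policy) is already established, so O(¬anonymize_patent).
Applying K to premise 6 (O(¬anonymize_patent ⊃ reconcile_patent)) and O(¬anonymize_patent) yields O(reconcile_patent).
Premises 1, 2, 3 do not contribute to this derivation.
Hence reconcile_patent is obligatory.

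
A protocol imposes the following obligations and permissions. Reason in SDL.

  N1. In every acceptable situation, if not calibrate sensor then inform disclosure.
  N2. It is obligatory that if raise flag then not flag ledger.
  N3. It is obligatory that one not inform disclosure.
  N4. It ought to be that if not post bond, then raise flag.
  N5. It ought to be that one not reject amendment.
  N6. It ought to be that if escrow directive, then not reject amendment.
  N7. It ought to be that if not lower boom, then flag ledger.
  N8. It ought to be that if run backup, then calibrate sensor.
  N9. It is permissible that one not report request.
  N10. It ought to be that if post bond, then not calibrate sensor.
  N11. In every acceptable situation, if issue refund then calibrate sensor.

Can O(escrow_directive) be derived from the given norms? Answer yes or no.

No

Premise 6 is O(escrow_directive → ¬reject_amendment); even if O(¬reject_amendment) held, inferring O(escrow_directive) would be affirming the consequent — invalid.
No other premise forces O(escrow_directive). An ideal world satisfying every premise can still have escrow_directive false, so O(escrow_directive) is not derivable.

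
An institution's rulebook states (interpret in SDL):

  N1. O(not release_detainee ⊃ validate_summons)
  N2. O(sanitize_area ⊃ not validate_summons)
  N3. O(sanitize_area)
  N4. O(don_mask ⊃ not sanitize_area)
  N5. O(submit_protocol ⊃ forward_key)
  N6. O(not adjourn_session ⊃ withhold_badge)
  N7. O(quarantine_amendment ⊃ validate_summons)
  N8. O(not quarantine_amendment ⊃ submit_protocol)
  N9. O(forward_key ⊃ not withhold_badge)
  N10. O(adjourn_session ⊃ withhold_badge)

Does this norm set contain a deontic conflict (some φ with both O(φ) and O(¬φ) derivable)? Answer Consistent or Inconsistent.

Inconsistent

By case analysis on not adjourn_session: premise 6 gives O(not adjourn_session ⊃ withhold_badge) and premise 10 gives O(adjourn_session ⊃ withhold_badge), so O(withhold_badge) either way.
The contrapositive of premise 9 (O(forward_key ⊃ not withhold_badge)) is O(withhold_badge ⊃ not forward_key), and O(withhold_badge) is already established, so O(not forward_key).
Premise 5, O(submit_protocol ⊃ forward_key), contraposes to O(not forward_key ⊃ not submit_protocol); with O(not forward_key) we get O(not submit_protocol).
The contrapositive of premise 8 (O(not quarantine_amendment ⊃ submit_protocol)) is O(not submit_protocol ⊃ quarantine_amendment), and O(not submit_protocol) is already established, so O(quarantine_amendment).
Applying K to premise 7 (O(quarantine_amendment ⊃ validate_summons)) and O(quarantine_amendment) yields O(validate_summons).
Premise 2 is O(sanitize_area ⊃ not validate_summons); contrapositively O(validate_summons ⊃ not sanitize_area). Since O(validate_summons) holds, K gives O(not sanitize_area).
However, premise 3 gives O(sanitize_area).
We now have both O(not sanitize_area) and O(sanitize_area) — sanitize_area is simultaneously obligatory and forbidden, violating the D-axiom.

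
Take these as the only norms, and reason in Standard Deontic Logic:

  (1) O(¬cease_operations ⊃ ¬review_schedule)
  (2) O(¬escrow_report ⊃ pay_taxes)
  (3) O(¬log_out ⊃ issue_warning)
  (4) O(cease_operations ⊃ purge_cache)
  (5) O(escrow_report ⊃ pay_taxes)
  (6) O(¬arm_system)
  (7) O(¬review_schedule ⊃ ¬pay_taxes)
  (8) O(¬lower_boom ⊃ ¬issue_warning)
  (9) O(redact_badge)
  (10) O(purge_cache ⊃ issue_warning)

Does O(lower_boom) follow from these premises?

Yes

By case analysis on ¬escrow_report: premise 2 gives O(¬escrow_report ⊃ pay_taxes) and premise 5 gives O(escrow_report ⊃ pay_taxes), so O(pay_taxes) either way.
Premise 7, O(¬review_schedule ⊃ ¬pay_taxes), contraposes to O(pay_taxes ⊃ review_schedule); with O(pay_taxes) we get O(review_schedule).
The contrapositive of premise 1 (O(¬cease_operations ⊃ ¬review_schedule)) is O(review_schedule ⊃ cease_operations), and O(review_schedule) is already established, so O(cease_operations).
With premise 4, O(cease_operations ⊃ purge_cache), the K-axiom yields O(purge_cache).
Applying K to premise 10 (O(purge_cache ⊃ issue_warning)) and O(purge_cache) yields O(issue_warning).
Premise 8 is O(¬lower_boom ⊃ ¬issue_warning); contrapositively O(issue_warning ⊃ lower_boom). Since O(issue_warning) holds, K gives O(lower_boom).
Premises 3, 6, 9 do not contribute to this derivation.
So O(lower_boom) follows.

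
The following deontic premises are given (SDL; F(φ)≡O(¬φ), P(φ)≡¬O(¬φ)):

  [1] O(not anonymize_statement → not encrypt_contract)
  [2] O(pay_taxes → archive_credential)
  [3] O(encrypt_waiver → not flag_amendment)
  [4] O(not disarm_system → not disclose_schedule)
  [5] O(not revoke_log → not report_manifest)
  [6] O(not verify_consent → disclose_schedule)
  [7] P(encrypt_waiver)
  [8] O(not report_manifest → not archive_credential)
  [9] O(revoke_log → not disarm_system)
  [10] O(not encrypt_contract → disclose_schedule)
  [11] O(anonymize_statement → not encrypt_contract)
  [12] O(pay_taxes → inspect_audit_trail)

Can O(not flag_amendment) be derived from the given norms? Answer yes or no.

No

Premise 3 is O(encrypt_waiver → not flag_amendment), but O(encrypt_waiver) is not derivable from the premises (the permission P(encrypt_waiver) asserts only not O(not encrypt_waiver), not O(encrypt_waiver)), so it does not yield O(not flag_amendment).
No other premise forces O(not flag_amendment). An ideal world satisfying every premise can still have not flag_amendment false, so O(not flag_amendment) is not derivable.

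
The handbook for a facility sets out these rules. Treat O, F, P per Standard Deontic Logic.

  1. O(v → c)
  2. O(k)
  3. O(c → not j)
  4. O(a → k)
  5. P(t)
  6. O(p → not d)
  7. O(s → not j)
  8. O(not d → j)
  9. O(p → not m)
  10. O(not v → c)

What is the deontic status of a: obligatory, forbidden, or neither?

Neither

Premise 4 is O(a → k); even if O(k) held, inferring O(a) would be affirming the consequent — invalid.
No premise or chain of K-axiom applications forces O(a), and none forces O(not a). So a is neither obligatory nor forbidden under these norms.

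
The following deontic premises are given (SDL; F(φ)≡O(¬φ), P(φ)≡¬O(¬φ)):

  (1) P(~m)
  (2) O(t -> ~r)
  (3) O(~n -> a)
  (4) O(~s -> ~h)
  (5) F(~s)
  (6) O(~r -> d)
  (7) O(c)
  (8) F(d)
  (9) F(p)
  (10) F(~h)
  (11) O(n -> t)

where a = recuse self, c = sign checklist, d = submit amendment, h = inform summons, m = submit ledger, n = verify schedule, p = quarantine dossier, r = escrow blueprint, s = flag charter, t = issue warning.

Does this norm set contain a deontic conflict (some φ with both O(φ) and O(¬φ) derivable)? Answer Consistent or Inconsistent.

Consistent

Premise 4 is O(~s -> ~h), but O(~s) is not derivable from the premises, so it does not yield O(~h).
So O(~h) is not derivable, and the apparent clash with O(h) does not arise.
A world satisfying every obligation exists (e.g. a=true, c=true, d=false, h=true, m=false, n=false, p=false, r=true, s=true, t=false); no atom is both obligatory and forbidden, so the set is consistent.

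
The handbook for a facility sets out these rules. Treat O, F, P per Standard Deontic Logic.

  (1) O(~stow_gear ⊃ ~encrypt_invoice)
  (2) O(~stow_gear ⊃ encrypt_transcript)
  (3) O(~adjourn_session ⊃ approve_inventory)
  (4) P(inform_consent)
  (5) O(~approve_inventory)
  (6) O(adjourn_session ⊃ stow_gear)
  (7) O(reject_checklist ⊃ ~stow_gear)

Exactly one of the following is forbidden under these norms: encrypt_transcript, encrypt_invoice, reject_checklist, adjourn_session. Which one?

reject_checklist

Premise 5 states O(~approve_inventory) outright.
Premise 3 is O(~adjourn_session ⊃ approve_inventory); contrapositively O(~approve_inventory ⊃ adjourn_session). Since O(~approve_inventory) holds, K gives O(adjourn_session).
Applying K to premise 6 (O(adjourn_session ⊃ stow_gear)) and O(adjourn_session) yields O(stow_gear).
The contrapositive of premise 7 (O(reject_checklist ⊃ ~stow_gear)) is O(stow_gear ⊃ ~reject_checklist), and O(stow_gear) is already established, so O(~reject_checklist).
So O(~reject_checklist) holds, i.e. reject_checklist is forbidden. None of the other listed options is forbidden under the premises.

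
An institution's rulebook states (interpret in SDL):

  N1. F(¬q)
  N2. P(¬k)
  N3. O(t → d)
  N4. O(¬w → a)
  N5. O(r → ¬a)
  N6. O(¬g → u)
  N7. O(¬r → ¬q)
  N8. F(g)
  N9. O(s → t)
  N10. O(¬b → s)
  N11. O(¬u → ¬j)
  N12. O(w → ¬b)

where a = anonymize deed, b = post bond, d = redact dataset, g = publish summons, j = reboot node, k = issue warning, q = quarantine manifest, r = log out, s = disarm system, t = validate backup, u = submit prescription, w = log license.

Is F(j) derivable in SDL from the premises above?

No

Premise 11 is O(¬u → ¬j), but O(¬u) is not derivable from the premises, so it does not yield O(¬j).
No other premise forces O(¬j). An ideal world satisfying every premise can still have j true, so F(j) is not derivable.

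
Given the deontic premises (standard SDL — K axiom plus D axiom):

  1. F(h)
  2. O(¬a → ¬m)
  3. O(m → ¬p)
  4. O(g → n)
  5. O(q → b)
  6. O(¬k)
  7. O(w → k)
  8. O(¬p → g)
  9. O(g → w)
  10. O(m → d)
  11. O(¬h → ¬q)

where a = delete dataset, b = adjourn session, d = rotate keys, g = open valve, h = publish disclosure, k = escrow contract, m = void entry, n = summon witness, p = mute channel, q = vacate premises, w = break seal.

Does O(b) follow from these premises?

Premise 5 is O(q → b), but O(q) is not derivable from the premises, so it does not yield O(b).
No other premise forces O(b). An ideal world satisfying every premise can still have b false, so O(b) is not derivable.

No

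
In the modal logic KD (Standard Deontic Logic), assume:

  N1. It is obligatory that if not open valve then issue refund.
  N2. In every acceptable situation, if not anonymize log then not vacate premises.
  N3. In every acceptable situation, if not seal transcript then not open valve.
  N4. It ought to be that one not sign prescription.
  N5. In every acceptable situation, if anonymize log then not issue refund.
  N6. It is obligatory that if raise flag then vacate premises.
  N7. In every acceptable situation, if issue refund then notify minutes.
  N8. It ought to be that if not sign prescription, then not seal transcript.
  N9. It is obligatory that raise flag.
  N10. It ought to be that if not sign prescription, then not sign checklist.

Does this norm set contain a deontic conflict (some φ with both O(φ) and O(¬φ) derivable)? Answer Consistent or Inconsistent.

Premise 9 gives O(raise_flag).
Premise 6 is O(raise_flag → vacate_premises); since O(raise_flag), deontic closure gives O(vacate_premises).
Premise 2, O(¬anonymize_log → ¬vacate_premises), contraposes to O(vacate_premises → anonymize_log); with O(vacate_premises) we get O(anonymize_log).
Applying K to premise 5 (O(anonymize_log → ¬issue_refund)) and O(anonymize_log) yields O(¬issue_refund).
Premise 1, O(¬open_valve → issue_refund), contraposes to O(¬issue_refund → open_valve); with O(¬issue_refund) we get O(open_valve).
The contrapositive of premise 3 (O(¬seal_transcript → ¬open_valve)) is O(open_valve → seal_transcript), and O(open_valve) is already established, so O(seal_transcript).
Premise 8 is O(¬sign_prescription → ¬seal_transcript); contrapositively O(seal_transcript → sign_prescription). Since O(seal_transcript) holds, K gives O(sign_prescription).
But premise 4 directly asserts O(¬sign_prescription).
We now have both O(sign_prescription) and O(¬sign_prescription) — sign_prescription is simultaneously obligatory and forbidden, violating the D-axiom.

Inconsistent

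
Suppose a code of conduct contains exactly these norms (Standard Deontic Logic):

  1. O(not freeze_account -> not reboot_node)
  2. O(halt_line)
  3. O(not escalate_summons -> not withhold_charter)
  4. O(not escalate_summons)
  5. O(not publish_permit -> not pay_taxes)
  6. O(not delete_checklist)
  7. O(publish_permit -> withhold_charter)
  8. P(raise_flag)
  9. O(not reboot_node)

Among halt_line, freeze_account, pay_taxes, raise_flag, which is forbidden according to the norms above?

pay_taxes

Premise 4 gives O(not escalate_summons).
Applying K to premise 3 (O(not escalate_summons -> not withhold_charter)) and O(not escalate_summons) yields O(not withhold_charter).
The contrapositive of premise 7 (O(publish_permit -> withhold_charter)) is O(not withhold_charter -> not publish_permit), and O(not withhold_charter) is already established, so O(not publish_permit).
From O(not publish_permit) and premise 5, O(not publish_permit -> not pay_taxes), we obtain O(not pay_taxes).
So O(not pay_taxes) holds, i.e. pay_taxes is forbidden. None of the other listed options is forbidden under the premises.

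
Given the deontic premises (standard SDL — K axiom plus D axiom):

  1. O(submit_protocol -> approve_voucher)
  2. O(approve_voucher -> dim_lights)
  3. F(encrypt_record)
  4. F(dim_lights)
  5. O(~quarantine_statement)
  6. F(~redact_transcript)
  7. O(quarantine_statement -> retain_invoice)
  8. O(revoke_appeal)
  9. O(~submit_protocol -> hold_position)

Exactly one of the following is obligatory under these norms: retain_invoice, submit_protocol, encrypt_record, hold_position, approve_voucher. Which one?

hold_position

Premise 4 is F(dim_lights), i.e. O(~dim_lights).
Premise 2 is O(approve_voucher -> dim_lights); contrapositively O(~dim_lights -> ~approve_voucher). Since O(~dim_lights) holds, K gives O(~approve_voucher).
Premise 1 is O(submit_protocol -> approve_voucher); contrapositively O(~approve_voucher -> ~submit_protocol). Since O(~approve_voucher) holds, K gives O(~submit_protocol).
Premise 9 is O(~submit_protocol -> hold_position); since O(~submit_protocol), deontic closure gives O(hold_position).
So O(hold_position) holds — hold_position is obligatory. None of the other listed options is made obligatory by any chain of premises.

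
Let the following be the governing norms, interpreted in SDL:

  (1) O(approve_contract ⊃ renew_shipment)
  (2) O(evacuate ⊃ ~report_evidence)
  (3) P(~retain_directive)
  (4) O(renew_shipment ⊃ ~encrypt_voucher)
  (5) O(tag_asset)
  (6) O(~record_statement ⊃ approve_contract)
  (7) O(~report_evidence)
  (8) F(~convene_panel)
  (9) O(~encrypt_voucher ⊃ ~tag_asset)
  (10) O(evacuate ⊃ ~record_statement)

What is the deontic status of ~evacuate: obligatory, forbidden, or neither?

Premise 5 states O(tag_asset) outright.
Premise 9, O(~encrypt_voucher ⊃ ~tag_asset), contraposes to O(tag_asset ⊃ encrypt_voucher); with O(tag_asset) we get O(encrypt_voucher).
Premise 4 is O(renew_shipment ⊃ ~encrypt_voucher); contrapositively O(encrypt_voucher ⊃ ~renew_shipment). Since O(encrypt_voucher) holds, K gives O(~renew_shipment).
Premise 1, O(approve_contract ⊃ renew_shipment), contraposes to O(~renew_shipment ⊃ ~approve_contract); with O(~renew_shipment) we get O(~approve_contract).
Premise 6 is O(~record_statement ⊃ approve_contract); contrapositively O(~approve_contract ⊃ record_statement). Since O(~approve_contract) holds, K gives O(record_statement).
Premise 10, O(evacuate ⊃ ~record_statement), contraposes to O(record_statement ⊃ ~evacuate); with O(record_statement) we get O(~evacuate).
Premises 2, 3, 7, 8 do not contribute to this derivation.
Hence ~evacuate is obligatory.

Obligatory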